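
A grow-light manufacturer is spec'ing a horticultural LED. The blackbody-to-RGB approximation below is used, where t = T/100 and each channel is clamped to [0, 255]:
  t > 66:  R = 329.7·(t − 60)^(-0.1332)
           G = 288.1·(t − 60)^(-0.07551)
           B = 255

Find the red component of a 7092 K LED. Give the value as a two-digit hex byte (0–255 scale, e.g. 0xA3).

0xF0

t = 7092/100 = 70.92; the t > 66 branch applies.
R = 329.7·(70.92 − 60)^(-0.1332) = 329.7·10.92^(-0.1332) = 329.7·0.72729 = 239.788.
Rounded: 240; in hex, 0xF0.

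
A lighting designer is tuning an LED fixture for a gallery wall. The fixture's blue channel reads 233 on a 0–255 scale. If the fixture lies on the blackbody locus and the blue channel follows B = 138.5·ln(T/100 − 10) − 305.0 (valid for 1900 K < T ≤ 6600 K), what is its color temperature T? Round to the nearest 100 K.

5900 K

ln(t − 10) = (233 + 305.0) / 138.5 = 3.8845.
t − 10 = e^3.8845 = 48.641, so t = 58.641.
T = 100·t = 5864 K → 5900 K to the nearest 100 K.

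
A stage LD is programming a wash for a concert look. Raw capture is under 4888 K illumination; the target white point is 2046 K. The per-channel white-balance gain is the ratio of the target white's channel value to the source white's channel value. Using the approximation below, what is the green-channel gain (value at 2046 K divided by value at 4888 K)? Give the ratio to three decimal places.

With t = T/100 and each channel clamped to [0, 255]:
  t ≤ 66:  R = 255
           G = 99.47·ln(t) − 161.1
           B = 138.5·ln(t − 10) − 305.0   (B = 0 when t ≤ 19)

At 4888 K (t = 48.88):
  G = 99.47·ln 48.88 − 161.1 = 99.47·3.8894 − 161.1 = 225.775.
At 2046 K (t = 20.46):
  G = 99.47·ln 20.46 − 161.1 = 99.47·3.0185 − 161.1 = 139.147.
Gain = 139.147 / 225.775 = 0.6163 → 0.616.

0.616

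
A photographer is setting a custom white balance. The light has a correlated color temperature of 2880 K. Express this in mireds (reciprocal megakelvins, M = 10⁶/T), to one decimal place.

347.2 mireds

M = 10⁶ / 2880 = 347.222 → 347.2 mireds.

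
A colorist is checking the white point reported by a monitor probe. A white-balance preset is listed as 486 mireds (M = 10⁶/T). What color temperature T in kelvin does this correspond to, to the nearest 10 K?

T = 10⁶ / 486 = 2057.61 K → 2060 K.

2060 K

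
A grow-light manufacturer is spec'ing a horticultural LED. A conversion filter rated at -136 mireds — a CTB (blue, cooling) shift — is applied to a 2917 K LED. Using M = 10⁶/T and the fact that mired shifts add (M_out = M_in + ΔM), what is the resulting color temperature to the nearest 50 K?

4850 K

M_in = 10⁶/2917 = 342.82 mireds.
M_out = 342.82 + (-136) = 206.82 mireds.
T_out = 10⁶/206.82 = 4835.2 K → 4850 K.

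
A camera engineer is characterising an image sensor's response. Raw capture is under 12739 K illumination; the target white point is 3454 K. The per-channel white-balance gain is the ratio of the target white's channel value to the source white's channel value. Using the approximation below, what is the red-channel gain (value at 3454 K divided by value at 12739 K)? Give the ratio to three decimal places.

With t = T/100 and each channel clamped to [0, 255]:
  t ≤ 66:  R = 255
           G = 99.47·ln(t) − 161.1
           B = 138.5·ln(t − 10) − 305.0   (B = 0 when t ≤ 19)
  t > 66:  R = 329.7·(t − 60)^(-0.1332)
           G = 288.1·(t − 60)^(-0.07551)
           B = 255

At 12739 K (t = 127.39):
  R = 329.7·(127.39 − 60)^(-0.1332) = 329.7·67.39^(-0.1332) = 329.7·0.57073 = 188.170.
At 3454 K (t = 34.54):
  R = 255 by definition for t ≤ 66.
Gain = 255.000 / 188.170 = 1.3552 → 1.355.

1.355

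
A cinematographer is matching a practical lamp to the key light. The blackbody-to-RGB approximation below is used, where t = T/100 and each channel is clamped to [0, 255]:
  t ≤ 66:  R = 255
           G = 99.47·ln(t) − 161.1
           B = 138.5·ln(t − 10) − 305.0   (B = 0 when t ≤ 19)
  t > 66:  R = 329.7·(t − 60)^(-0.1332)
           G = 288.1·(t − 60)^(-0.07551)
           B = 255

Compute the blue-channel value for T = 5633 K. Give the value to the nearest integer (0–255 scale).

226

t = 5633/100 = 56.33; the t ≤ 66 branch applies.
B = 138.5·ln(56.33 − 10) − 305.0 = 138.5·ln 46.33 − 305.0 = 138.5·3.8358 − 305.0 = 226.257.
Rounded: 226.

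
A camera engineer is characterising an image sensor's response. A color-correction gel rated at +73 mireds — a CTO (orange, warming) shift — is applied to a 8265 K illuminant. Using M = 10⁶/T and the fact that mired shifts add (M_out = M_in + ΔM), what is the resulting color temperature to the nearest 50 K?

5150 K

M_in = 10⁶/8265 = 120.99 mireds.
M_out = 120.99 + (+73) = 193.99 mireds.
T_out = 10⁶/193.99 = 5154.8 K → 5150 K.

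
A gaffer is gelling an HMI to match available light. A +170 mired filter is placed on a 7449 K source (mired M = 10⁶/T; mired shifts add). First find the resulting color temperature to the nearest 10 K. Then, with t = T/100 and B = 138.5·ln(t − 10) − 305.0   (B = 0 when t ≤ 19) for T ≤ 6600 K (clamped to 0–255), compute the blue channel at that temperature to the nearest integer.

129

M_in = 10⁶/7449 = 134.25; M_out = 134.25 + (+170) = 304.25.
T_out = 10⁶/304.25 = 3286.8 K → 3290 K; t = 32.9.
B = 138.5·ln(32.9 − 10) − 305.0 = 138.5·ln 22.9 − 305.0 = 138.5·3.1311 − 305.0 = 128.662.
Rounded: 129.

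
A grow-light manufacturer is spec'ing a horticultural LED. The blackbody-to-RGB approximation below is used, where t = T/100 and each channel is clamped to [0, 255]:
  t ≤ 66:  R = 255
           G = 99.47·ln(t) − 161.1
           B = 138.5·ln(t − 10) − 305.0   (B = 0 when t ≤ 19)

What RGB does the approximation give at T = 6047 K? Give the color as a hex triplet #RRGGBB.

t = 6047/100 = 60.47; the t ≤ 66 branch applies.
R = 255 by definition for t ≤ 66.
G = 99.47·ln 60.47 − 161.1 = 99.47·4.1021 − 161.1 = 246.941.
B = 138.5·ln(60.47 − 10) − 305.0 = 138.5·ln 50.47 − 305.0 = 138.5·3.9214 − 305.0 = 238.111.
Rounded: (255, 247, 238).
In hex: #FFF7EE.

#FFF7EE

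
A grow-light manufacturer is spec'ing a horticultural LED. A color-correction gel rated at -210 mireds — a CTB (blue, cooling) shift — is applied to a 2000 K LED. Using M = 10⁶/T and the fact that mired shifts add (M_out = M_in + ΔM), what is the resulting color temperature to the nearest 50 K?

M_in = 10⁶/2000 = 500.00 mireds.
M_out = 500.00 + (-210) = 290.00 mireds.
T_out = 10⁶/290.00 = 3448.3 K → 3450 K.

3450 K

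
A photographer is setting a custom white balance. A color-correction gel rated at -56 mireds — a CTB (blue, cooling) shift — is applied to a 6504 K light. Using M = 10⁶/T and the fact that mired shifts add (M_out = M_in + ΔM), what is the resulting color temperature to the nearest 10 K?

10230 K

M_in = 10⁶/6504 = 153.75 mireds.
M_out = 153.75 + (-56) = 97.75 mireds.
T_out = 10⁶/97.75 = 10230.0 K → 10230 K.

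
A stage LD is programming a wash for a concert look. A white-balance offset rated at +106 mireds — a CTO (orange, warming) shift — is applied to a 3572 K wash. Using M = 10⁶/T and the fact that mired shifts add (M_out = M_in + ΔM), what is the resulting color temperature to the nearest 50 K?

2600 K

M_in = 10⁶/3572 = 279.96 mireds.
M_out = 279.96 + (+106) = 385.96 mireds.
T_out = 10⁶/385.96 = 2591.0 K → 2600 K.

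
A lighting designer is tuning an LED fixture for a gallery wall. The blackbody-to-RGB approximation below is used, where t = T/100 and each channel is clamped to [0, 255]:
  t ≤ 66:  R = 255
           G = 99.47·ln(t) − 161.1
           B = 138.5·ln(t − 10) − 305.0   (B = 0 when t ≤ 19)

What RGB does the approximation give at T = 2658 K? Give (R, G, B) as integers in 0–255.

t = 2658/100 = 26.58; the t ≤ 66 branch applies.
R = 255 by definition for t ≤ 66.
G = 99.47·ln 26.58 − 161.1 = 99.47·3.2802 − 161.1 = 165.177.
B = 138.5·ln(26.58 − 10) − 305.0 = 138.5·ln 16.58 − 305.0 = 138.5·2.8082 − 305.0 = 83.935.
Rounded: (255, 165, 84).

(255, 165, 84)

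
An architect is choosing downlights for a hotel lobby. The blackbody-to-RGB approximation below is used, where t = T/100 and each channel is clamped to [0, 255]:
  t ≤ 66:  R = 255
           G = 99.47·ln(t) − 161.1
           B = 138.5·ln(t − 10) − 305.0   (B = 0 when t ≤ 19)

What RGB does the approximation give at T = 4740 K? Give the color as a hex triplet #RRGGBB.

#FFDFC5

t = 4740/100 = 47.4; the t ≤ 66 branch applies.
R = 255 by definition for t ≤ 66.
G = 99.47·ln 47.4 − 161.1 = 99.47·3.8586 − 161.1 = 222.717.
B = 138.5·ln(47.4 − 10) − 305.0 = 138.5·ln 37.4 − 305.0 = 138.5·3.6217 − 305.0 = 196.601.
Rounded: (255, 223, 197).
In hex: #FFDFC5.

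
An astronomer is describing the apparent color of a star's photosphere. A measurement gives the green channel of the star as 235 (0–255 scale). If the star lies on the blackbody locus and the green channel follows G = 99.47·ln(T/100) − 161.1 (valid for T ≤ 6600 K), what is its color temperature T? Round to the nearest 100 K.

ln t = (235 + 161.1) / 99.47 = 3.9821.
t = e^3.9821 = 53.630.
T = 100·t = 5363 K → 5400 K to the nearest 100 K.

5400 K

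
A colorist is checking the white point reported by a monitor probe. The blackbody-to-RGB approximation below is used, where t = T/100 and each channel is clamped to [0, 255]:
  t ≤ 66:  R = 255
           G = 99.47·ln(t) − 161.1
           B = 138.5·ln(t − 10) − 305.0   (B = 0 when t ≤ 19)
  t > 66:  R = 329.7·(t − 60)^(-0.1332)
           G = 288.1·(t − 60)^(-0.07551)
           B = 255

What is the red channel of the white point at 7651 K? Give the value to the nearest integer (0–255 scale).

227

t = 7651/100 = 76.51; the t > 66 branch applies.
R = 329.7·(76.51 − 60)^(-0.1332) = 329.7·16.51^(-0.1332) = 329.7·0.68833 = 226.942.
Rounded: 227.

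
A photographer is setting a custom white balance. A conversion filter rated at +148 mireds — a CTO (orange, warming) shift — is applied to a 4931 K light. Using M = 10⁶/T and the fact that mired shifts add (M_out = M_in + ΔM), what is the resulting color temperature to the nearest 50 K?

2850 K

M_in = 10⁶/4931 = 202.80 mireds.
M_out = 202.80 + (+148) = 350.80 mireds.
T_out = 10⁶/350.80 = 2850.6 K → 2850 K.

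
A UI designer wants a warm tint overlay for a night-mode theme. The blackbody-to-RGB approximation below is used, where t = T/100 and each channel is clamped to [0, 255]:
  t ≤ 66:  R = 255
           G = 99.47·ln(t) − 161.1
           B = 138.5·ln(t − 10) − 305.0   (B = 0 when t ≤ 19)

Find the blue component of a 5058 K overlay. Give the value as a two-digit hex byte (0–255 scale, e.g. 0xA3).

0xD0

t = 5058/100 = 50.58; the t ≤ 66 branch applies.
B = 138.5·ln(50.58 − 10) − 305.0 = 138.5·ln 40.58 − 305.0 = 138.5·3.7033 − 305.0 = 207.904.
Rounded: 208; in hex, 0xD0.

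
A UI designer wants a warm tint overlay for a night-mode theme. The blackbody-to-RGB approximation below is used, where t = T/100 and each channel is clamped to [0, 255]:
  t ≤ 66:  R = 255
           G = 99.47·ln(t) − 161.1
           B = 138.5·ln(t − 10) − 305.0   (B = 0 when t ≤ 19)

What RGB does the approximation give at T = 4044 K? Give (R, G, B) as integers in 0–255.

(255, 207, 168)

t = 4044/100 = 40.44; the t ≤ 66 branch applies.
R = 255 by definition for t ≤ 66.
G = 99.47·ln 40.44 − 161.1 = 99.47·3.6998 − 161.1 = 206.921.
B = 138.5·ln(40.44 − 10) − 305.0 = 138.5·ln 30.44 − 305.0 = 138.5·3.4158 − 305.0 = 168.082.
Rounded: (255, 207, 168).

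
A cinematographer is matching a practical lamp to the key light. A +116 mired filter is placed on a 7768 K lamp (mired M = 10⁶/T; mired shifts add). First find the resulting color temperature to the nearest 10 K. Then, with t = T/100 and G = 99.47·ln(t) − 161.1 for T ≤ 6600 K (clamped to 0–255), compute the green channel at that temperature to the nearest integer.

208

M_in = 10⁶/7768 = 128.73; M_out = 128.73 + (+116) = 244.73.
T_out = 10⁶/244.73 = 4086.1 K → 4090 K; t = 40.9.
G = 99.47·ln 40.9 − 161.1 = 99.47·3.7111 − 161.1 = 208.046.
Rounded: 208.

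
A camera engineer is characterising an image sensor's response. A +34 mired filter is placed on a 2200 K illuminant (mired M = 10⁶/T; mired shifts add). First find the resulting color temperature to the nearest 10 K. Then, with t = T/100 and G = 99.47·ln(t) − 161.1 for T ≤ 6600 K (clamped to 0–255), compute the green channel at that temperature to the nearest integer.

M_in = 10⁶/2200 = 454.55; M_out = 454.55 + (+34) = 488.55.
T_out = 10⁶/488.55 = 2046.9 K → 2050 K; t = 20.5.
G = 99.47·ln 20.5 − 161.1 = 99.47·3.0204 − 161.1 = 139.342.
Rounded: 139.

139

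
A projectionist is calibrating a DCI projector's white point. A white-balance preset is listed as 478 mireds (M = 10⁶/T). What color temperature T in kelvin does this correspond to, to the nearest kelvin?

T = 10⁶ / 478 = 2092.05 K → 2092 K.

2092 K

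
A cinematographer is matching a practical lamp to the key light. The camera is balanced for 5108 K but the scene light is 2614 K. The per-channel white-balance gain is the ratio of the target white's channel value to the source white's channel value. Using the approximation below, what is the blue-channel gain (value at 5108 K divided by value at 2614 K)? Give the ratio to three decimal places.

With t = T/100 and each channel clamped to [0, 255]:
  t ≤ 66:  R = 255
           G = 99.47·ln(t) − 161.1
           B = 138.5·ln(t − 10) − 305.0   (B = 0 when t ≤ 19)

2.613

At 2614 K (t = 26.14):
  B = 138.5·ln(26.14 − 10) − 305.0 = 138.5·ln 16.14 − 305.0 = 138.5·2.7813 − 305.0 = 80.210.
At 5108 K (t = 51.08):
  B = 138.5·ln(51.08 − 10) − 305.0 = 138.5·ln 41.08 − 305.0 = 138.5·3.7155 − 305.0 = 209.600.
Gain = 209.600 / 80.210 = 2.6131 → 2.613.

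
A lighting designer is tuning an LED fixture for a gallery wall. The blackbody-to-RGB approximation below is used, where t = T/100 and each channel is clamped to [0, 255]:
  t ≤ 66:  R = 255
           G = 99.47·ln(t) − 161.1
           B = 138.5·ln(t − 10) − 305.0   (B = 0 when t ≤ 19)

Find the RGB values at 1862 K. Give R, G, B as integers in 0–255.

R=255, G=130, B=0

t = 1862/100 = 18.62; the t ≤ 66 branch applies.
R = 255 by definition for t ≤ 66.
G = 99.47·ln 18.62 − 161.1 = 99.47·2.9242 − 161.1 = 129.774.
t = 18.62 ≤ 19, so B = 0.
Rounded: (255, 130, 0).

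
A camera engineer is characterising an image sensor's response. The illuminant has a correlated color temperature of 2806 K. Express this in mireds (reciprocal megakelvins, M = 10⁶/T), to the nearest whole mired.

M = 10⁶ / 2806 = 356.379 → 356 mireds.

356 mireds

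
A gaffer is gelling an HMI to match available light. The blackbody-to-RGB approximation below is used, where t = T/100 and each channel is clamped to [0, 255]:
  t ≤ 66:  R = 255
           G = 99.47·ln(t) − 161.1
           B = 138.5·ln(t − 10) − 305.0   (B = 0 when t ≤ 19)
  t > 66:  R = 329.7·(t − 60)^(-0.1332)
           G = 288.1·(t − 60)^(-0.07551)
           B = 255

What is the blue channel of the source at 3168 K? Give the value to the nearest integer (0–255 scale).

t = 3168/100 = 31.68; the t ≤ 66 branch applies.
B = 138.5·ln(31.68 − 10) − 305.0 = 138.5·ln 21.68 − 305.0 = 138.5·3.0764 − 305.0 = 121.080.
Rounded: 121.

121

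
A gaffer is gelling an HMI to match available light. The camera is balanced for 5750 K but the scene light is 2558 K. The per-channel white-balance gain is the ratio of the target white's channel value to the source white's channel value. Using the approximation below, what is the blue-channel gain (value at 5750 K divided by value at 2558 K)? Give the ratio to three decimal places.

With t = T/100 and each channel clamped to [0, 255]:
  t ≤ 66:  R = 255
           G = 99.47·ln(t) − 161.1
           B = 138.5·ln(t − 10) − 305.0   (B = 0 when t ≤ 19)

At 2558 K (t = 25.58):
  B = 138.5·ln(25.58 − 10) − 305.0 = 138.5·ln 15.58 − 305.0 = 138.5·2.7460 − 305.0 = 75.319.
At 5750 K (t = 57.5):
  B = 138.5·ln(57.5 − 10) − 305.0 = 138.5·ln 47.5 − 305.0 = 138.5·3.8607 − 305.0 = 229.711.
Gain = 229.711 / 75.319 = 3.0498 → 3.050.

3.050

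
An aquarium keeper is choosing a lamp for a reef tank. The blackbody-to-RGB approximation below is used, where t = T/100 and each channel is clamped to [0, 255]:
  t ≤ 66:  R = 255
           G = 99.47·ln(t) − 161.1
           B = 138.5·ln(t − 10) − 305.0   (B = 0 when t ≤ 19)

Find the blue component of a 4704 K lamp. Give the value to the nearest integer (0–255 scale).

195

t = 4704/100 = 47.04; the t ≤ 66 branch applies.
B = 138.5·ln(47.04 − 10) − 305.0 = 138.5·ln 37.04 − 305.0 = 138.5·3.6120 − 305.0 = 195.262.
Rounded: 195.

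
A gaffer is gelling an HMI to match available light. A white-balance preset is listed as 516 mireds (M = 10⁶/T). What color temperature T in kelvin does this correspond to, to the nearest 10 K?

T = 10⁶ / 516 = 1937.98 K → 1940 K.

1940 K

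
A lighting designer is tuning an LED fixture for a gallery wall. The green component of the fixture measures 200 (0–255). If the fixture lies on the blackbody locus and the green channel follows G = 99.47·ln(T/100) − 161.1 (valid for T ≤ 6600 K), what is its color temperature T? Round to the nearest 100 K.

ln t = (200 + 161.1) / 99.47 = 3.6302.
t = e^3.6302 = 37.722.
T = 100·t = 3772 K → 3800 K to the nearest 100 K.

3800 K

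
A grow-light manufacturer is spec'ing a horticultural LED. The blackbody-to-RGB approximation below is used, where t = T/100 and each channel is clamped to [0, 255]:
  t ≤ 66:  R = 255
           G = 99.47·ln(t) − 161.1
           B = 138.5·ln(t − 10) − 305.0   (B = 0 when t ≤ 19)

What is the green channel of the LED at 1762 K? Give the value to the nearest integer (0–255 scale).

124

t = 1762/100 = 17.62; the t ≤ 66 branch applies.
G = 99.47·ln 17.62 − 161.1 = 99.47·2.8690 − 161.1 = 124.283.
Rounded: 124.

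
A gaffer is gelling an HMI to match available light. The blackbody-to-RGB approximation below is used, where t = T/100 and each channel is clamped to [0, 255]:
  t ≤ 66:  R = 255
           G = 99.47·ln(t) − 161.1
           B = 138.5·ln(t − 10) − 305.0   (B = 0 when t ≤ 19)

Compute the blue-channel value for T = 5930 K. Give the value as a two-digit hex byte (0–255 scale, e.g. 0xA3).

0xEB

t = 5930/100 = 59.3; the t ≤ 66 branch applies.
B = 138.5·ln(59.3 − 10) − 305.0 = 138.5·ln 49.3 − 305.0 = 138.5·3.8979 − 305.0 = 234.862.
Rounded: 235; in hex, 0xEB.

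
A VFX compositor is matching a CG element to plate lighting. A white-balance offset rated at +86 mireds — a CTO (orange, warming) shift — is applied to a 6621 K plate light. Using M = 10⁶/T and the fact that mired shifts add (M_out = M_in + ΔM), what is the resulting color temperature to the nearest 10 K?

M_in = 10⁶/6621 = 151.03 mireds.
M_out = 151.03 + (+86) = 237.03 mireds.
T_out = 10⁶/237.03 = 4218.8 K → 4220 K.

4220 K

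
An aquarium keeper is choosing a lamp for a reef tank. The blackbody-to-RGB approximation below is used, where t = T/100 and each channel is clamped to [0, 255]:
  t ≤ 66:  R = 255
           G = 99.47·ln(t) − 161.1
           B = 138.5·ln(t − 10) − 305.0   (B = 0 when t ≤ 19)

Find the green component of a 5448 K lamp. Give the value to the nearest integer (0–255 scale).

237

t = 5448/100 = 54.48; the t ≤ 66 branch applies.
G = 99.47·ln 54.48 − 161.1 = 99.47·3.9978 − 161.1 = 236.565.
Rounded: 237.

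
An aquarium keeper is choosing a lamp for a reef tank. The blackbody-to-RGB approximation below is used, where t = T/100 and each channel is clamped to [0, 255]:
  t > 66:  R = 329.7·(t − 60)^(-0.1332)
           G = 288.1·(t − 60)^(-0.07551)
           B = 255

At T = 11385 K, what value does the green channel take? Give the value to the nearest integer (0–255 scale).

213

t = 11385/100 = 113.85; the t > 66 branch applies.
G = 288.1·(113.85 − 60)^(-0.07551) = 288.1·53.85^(-0.07551) = 288.1·0.74008 = 213.217.
Rounded: 213.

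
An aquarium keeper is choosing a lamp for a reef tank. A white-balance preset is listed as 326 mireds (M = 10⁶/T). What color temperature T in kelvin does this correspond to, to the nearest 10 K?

3070 K

T = 10⁶ / 326 = 3067.48 K → 3070 K.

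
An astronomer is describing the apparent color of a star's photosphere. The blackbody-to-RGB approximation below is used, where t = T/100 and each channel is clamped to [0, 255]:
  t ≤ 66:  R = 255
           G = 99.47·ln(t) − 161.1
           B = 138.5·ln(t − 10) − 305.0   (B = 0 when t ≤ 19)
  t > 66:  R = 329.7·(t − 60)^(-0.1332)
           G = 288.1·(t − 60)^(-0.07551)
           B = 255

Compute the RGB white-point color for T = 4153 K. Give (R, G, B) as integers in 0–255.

t = 4153/100 = 41.53; the t ≤ 66 branch applies.
R = 255 by definition for t ≤ 66.
G = 99.47·ln 41.53 − 161.1 = 99.47·3.7264 − 161.1 = 209.567.
B = 138.5·ln(41.53 − 10) − 305.0 = 138.5·ln 31.53 − 305.0 = 138.5·3.4509 − 305.0 = 172.955.
Rounded: (255, 210, 173).

(255, 210, 173)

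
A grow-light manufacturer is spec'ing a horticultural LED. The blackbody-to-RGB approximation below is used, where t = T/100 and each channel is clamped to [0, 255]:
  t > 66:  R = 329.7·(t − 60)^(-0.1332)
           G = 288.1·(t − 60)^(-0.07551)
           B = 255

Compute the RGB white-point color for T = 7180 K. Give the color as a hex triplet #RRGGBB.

t = 7180/100 = 71.8; the t > 66 branch applies.
R = 329.7·(71.8 − 60)^(-0.1332) = 329.7·11.8^(-0.1332) = 329.7·0.71982 = 237.325.
G = 288.1·(71.8 − 60)^(-0.07551) = 288.1·11.8^(-0.07551) = 288.1·0.82997 = 239.114.
B = 255 by definition for t > 66.
Rounded: (237, 239, 255).
In hex: #EDEFFF.

#EDEFFF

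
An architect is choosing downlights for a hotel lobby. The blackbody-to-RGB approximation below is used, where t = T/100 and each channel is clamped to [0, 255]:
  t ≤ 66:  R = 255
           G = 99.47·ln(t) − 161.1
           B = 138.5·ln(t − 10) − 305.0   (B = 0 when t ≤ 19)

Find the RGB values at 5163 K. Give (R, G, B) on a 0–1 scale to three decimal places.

t = 5163/100 = 51.63; the t ≤ 66 branch applies.
R = 255 by definition for t ≤ 66.
G = 99.47·ln 51.63 − 161.1 = 99.47·3.9441 − 161.1 = 231.220.
B = 138.5·ln(51.63 − 10) − 305.0 = 138.5·ln 41.63 − 305.0 = 138.5·3.7288 − 305.0 = 211.442.
Dividing each by 255: (1.0000, 0.9067, 0.8292) → (1.000, 0.907, 0.829).

(1.000, 0.907, 0.829)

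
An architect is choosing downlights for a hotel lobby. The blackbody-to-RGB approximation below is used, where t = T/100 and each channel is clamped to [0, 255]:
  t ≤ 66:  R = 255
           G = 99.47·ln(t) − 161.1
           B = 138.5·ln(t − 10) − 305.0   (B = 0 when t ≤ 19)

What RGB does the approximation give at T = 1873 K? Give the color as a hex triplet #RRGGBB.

#FF8200

t = 1873/100 = 18.73; the t ≤ 66 branch applies.
R = 255 by definition for t ≤ 66.
G = 99.47·ln 18.73 − 161.1 = 99.47·2.9301 − 161.1 = 130.360.
t = 18.73 ≤ 19, so B = 0.
Rounded: (255, 130, 0).
In hex: #FF8200.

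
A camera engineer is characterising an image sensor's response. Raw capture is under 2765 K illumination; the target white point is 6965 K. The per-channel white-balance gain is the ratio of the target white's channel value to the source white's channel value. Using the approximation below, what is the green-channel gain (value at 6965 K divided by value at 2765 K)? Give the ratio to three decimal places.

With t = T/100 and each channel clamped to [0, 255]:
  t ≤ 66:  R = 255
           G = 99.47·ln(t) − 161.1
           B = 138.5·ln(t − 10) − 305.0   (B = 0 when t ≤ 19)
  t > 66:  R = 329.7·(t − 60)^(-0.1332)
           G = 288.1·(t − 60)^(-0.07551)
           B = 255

At 2765 K (t = 27.65):
  G = 99.47·ln 27.65 − 161.1 = 99.47·3.3196 − 161.1 = 169.103.
At 6965 K (t = 69.65):
  G = 288.1·(69.65 − 60)^(-0.07551) = 288.1·9.65^(-0.07551) = 288.1·0.84267 = 242.774.
Gain = 242.774 / 169.103 = 1.4357 → 1.436.

1.436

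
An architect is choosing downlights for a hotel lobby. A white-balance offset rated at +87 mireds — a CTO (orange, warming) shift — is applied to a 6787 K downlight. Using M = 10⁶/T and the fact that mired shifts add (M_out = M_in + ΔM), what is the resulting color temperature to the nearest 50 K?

4250 K

M_in = 10⁶/6787 = 147.34 mireds.
M_out = 147.34 + (+87) = 234.34 mireds.
T_out = 10⁶/234.34 = 4267.3 K → 4250 K.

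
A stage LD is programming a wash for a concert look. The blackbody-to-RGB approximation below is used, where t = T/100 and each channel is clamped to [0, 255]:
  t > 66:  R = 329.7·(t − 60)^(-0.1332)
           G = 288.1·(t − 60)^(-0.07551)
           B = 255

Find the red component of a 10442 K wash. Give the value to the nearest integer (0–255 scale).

t = 10442/100 = 104.42; the t > 66 branch applies.
R = 329.7·(104.42 − 60)^(-0.1332) = 329.7·44.42^(-0.1332) = 329.7·0.60331 = 198.912.
Rounded: 199.

199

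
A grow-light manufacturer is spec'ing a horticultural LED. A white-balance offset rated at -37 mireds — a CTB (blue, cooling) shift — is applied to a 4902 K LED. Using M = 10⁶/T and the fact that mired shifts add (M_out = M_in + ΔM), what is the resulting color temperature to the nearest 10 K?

5990 K

M_in = 10⁶/4902 = 204.00 mireds.
M_out = 204.00 + (-37) = 167.00 mireds.
T_out = 10⁶/167.00 = 5988.1 K → 5990 K.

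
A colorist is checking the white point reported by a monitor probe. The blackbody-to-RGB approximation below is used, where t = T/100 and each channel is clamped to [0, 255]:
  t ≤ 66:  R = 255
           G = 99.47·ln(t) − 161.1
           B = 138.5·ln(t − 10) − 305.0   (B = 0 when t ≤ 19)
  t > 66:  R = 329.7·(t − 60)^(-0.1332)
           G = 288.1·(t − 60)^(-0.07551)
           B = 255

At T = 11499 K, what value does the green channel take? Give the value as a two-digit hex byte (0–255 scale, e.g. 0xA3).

0xD5

t = 11499/100 = 114.99; the t > 66 branch applies.
G = 288.1·(114.99 − 60)^(-0.07551) = 288.1·54.99^(-0.07551) = 288.1·0.73891 = 212.880.
Rounded: 213; in hex, 0xD5.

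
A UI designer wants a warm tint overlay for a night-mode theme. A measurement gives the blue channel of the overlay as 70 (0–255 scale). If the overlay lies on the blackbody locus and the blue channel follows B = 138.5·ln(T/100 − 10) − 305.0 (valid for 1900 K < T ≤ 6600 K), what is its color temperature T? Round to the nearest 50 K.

2500 K

ln(t − 10) = (70 + 305.0) / 138.5 = 2.7076.
t − 10 = e^2.7076 = 14.993, so t = 24.993.
T = 100·t = 2499 K → 2500 K to the nearest 50 K.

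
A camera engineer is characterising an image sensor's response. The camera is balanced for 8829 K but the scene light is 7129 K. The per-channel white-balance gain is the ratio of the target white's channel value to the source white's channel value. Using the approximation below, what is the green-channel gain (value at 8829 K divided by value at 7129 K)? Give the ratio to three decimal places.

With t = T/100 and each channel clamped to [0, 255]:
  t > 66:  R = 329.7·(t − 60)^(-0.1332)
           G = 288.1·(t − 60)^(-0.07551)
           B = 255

0.933

At 7129 K (t = 71.29):
  G = 288.1·(71.29 − 60)^(-0.07551) = 288.1·11.29^(-0.07551) = 288.1·0.83274 = 239.913.
At 8829 K (t = 88.29):
  G = 288.1·(88.29 − 60)^(-0.07551) = 288.1·28.29^(-0.07551) = 288.1·0.77694 = 223.836.
Gain = 223.836 / 239.913 = 0.9330 → 0.933.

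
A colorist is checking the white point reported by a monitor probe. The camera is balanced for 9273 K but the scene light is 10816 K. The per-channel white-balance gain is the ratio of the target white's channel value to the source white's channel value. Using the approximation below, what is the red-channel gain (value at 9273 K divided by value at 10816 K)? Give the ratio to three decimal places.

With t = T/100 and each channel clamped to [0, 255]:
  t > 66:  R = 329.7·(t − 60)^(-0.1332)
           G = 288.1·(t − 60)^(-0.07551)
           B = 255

At 10816 K (t = 108.16):
  R = 329.7·(108.16 − 60)^(-0.1332) = 329.7·48.16^(-0.1332) = 329.7·0.59685 = 196.782.
At 9273 K (t = 92.73):
  R = 329.7·(92.73 − 60)^(-0.1332) = 329.7·32.73^(-0.1332) = 329.7·0.62836 = 207.171.
Gain = 207.171 / 196.782 = 1.0528 → 1.053.

1.053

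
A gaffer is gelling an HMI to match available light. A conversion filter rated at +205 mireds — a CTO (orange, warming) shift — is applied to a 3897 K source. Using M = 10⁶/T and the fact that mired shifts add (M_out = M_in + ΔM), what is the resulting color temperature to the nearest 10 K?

2170 K

M_in = 10⁶/3897 = 256.61 mireds.
M_out = 256.61 + (+205) = 461.61 mireds.
T_out = 10⁶/461.61 = 2166.3 K → 2170 K.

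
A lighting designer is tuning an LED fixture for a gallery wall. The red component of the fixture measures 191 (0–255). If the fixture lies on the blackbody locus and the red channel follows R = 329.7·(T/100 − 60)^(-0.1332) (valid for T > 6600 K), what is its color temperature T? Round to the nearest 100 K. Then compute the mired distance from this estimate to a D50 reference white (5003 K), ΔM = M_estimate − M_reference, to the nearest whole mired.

-117 mireds

(t − 60)^(-0.1332) = 191/329.7 = 0.57931.
t − 60 = 0.57931^(1/-0.1332) = 0.57931^(-7.508) = 60.245, so t = 120.245.
T = 100·t = 12025 K → 12000 K to the nearest 100 K.
M_estimate = 10⁶/12000 = 83.33; M_reference = 10⁶/5003 = 199.88.
ΔM = 83.33 − 199.88 = -116.55 → -117 mireds.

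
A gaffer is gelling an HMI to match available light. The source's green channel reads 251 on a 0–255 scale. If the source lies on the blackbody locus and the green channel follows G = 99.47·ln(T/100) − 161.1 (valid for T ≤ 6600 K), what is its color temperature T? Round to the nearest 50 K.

ln t = (251 + 161.1) / 99.47 = 4.1430.
t = e^4.1430 = 62.989.
T = 100·t = 6299 K → 6300 K to the nearest 50 K.

6300 K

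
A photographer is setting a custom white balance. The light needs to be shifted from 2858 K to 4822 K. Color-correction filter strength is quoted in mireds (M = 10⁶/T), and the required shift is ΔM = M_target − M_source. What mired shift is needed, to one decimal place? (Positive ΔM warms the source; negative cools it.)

-142.5 mireds

M_source = 10⁶/2858 = 349.895; M_target = 10⁶/4822 = 207.383.
ΔM = 207.383 − 349.895 = -142.512 → -142.5 mireds, a cooling shift.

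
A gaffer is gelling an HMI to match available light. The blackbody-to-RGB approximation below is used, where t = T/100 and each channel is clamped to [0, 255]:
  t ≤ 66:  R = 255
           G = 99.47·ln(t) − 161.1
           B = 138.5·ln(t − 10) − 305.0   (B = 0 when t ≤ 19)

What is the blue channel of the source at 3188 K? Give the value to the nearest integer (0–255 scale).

122

t = 3188/100 = 31.88; the t ≤ 66 branch applies.
B = 138.5·ln(31.88 − 10) − 305.0 = 138.5·ln 21.88 − 305.0 = 138.5·3.0856 − 305.0 = 122.352.
Rounded: 122.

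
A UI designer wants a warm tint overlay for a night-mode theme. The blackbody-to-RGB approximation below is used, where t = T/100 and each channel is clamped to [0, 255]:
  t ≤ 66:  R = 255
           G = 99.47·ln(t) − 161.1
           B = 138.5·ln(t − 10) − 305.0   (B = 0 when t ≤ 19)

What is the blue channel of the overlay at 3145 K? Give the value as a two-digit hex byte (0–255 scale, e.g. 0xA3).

t = 3145/100 = 31.45; the t ≤ 66 branch applies.
B = 138.5·ln(31.45 − 10) − 305.0 = 138.5·ln 21.45 − 305.0 = 138.5·3.0657 − 305.0 = 119.603.
Rounded: 120; in hex, 0x78.

0x78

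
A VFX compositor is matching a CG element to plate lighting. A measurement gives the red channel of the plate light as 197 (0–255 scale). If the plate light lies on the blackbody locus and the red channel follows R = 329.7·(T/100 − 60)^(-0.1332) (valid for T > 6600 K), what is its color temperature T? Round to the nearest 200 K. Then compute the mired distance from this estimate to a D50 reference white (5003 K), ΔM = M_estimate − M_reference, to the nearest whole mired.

-107 mireds

(t − 60)^(-0.1332) = 197/329.7 = 0.59751.
t − 60 = 0.59751^(1/-0.1332) = 0.59751^(-7.508) = 47.761, so t = 107.761.
T = 100·t = 10776 K → 10800 K to the nearest 200 K.
M_estimate = 10⁶/10800 = 92.59; M_reference = 10⁶/5003 = 199.88.
ΔM = 92.59 − 199.88 = -107.29 → -107 mireds.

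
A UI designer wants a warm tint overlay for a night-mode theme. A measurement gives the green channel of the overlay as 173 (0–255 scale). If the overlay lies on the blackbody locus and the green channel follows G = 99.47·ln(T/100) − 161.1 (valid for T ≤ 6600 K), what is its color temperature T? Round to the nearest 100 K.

ln t = (173 + 161.1) / 99.47 = 3.3588.
t = e^3.3588 = 28.755.
T = 100·t = 2875 K → 2900 K to the nearest 100 K.

2900 K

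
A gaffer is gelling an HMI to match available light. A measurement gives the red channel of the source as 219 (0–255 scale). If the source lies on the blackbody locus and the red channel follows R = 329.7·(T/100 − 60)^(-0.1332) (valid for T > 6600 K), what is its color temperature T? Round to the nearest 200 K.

8200 K

(t − 60)^(-0.1332) = 219/329.7 = 0.66424.
t − 60 = 0.66424^(1/-0.1332) = 0.66424^(-7.508) = 21.572, so t = 81.572.
T = 100·t = 8157 K → 8200 K to the nearest 200 K.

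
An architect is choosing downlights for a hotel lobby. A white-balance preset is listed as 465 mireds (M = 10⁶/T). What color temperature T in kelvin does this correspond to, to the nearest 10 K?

T = 10⁶ / 465 = 2150.54 K → 2150 K.

2150 K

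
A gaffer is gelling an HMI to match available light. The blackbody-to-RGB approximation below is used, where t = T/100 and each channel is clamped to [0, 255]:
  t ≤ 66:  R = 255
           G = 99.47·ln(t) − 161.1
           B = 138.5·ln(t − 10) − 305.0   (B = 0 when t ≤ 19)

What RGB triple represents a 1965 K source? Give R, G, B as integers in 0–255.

R=255, G=135, B=9

t = 1965/100 = 19.65; the t ≤ 66 branch applies.
R = 255 by definition for t ≤ 66.
G = 99.47·ln 19.65 − 161.1 = 99.47·2.9781 − 161.1 = 135.129.
B = 138.5·ln(19.65 − 10) − 305.0 = 138.5·ln 9.65 − 305.0 = 138.5·2.2670 − 305.0 = 8.974.
Rounded: (255, 135, 9).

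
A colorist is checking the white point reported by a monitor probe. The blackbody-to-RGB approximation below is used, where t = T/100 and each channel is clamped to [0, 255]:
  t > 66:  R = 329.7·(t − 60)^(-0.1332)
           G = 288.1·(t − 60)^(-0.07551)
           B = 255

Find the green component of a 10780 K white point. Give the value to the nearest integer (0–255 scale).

215

t = 10780/100 = 107.8; the t > 66 branch applies.
G = 288.1·(107.8 − 60)^(-0.07551) = 288.1·47.8^(-0.07551) = 288.1·0.74677 = 215.144.
Rounded: 215.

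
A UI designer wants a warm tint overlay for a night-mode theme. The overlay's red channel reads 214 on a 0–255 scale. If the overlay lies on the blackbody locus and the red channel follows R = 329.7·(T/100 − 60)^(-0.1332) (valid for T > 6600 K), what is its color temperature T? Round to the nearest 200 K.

8600 K

(t − 60)^(-0.1332) = 214/329.7 = 0.64907.
t − 60 = 0.64907^(1/-0.1332) = 0.64907^(-7.508) = 25.657, so t = 85.657.
T = 100·t = 8566 K → 8600 K to the nearest 200 K.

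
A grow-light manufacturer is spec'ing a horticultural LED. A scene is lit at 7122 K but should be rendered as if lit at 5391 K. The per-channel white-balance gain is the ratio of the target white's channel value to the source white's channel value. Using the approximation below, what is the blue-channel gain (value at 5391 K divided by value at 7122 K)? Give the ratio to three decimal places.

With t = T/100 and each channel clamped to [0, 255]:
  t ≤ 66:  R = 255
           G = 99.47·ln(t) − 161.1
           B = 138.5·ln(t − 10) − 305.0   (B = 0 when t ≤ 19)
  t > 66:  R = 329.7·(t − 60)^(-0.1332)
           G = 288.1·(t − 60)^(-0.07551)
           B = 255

At 7122 K (t = 71.22):
  B = 255 by definition for t > 66.
At 5391 K (t = 53.91):
  B = 138.5·ln(53.91 − 10) − 305.0 = 138.5·ln 43.91 − 305.0 = 138.5·3.7821 − 305.0 = 218.827.
Gain = 218.827 / 255.000 = 0.8581 → 0.858.

0.858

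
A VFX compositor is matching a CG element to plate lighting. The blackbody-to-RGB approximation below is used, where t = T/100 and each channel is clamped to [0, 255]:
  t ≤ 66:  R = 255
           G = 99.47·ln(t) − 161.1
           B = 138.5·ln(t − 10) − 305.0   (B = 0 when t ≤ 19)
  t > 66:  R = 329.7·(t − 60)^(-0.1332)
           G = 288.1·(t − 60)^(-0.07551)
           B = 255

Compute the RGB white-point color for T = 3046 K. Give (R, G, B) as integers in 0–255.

(255, 179, 113)

t = 3046/100 = 30.46; the t ≤ 66 branch applies.
R = 255 by definition for t ≤ 66.
G = 99.47·ln 30.46 − 161.1 = 99.47·3.4164 − 161.1 = 178.731.
B = 138.5·ln(30.46 − 10) − 305.0 = 138.5·ln 20.46 − 305.0 = 138.5·3.0185 − 305.0 = 113.058.
Rounded: (255, 179, 113).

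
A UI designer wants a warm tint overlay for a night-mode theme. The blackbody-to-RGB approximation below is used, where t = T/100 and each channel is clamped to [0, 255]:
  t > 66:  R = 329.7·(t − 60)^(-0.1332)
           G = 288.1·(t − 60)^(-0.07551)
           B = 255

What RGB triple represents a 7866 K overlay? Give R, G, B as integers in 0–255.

R=223, G=231, B=255

t = 7866/100 = 78.66; the t > 66 branch applies.
R = 329.7·(78.66 − 60)^(-0.1332) = 329.7·18.66^(-0.1332) = 329.7·0.67720 = 223.272.
G = 288.1·(78.66 − 60)^(-0.07551) = 288.1·18.66^(-0.07551) = 288.1·0.80174 = 230.981.
B = 255 by definition for t > 66.
Rounded: (223, 231, 255).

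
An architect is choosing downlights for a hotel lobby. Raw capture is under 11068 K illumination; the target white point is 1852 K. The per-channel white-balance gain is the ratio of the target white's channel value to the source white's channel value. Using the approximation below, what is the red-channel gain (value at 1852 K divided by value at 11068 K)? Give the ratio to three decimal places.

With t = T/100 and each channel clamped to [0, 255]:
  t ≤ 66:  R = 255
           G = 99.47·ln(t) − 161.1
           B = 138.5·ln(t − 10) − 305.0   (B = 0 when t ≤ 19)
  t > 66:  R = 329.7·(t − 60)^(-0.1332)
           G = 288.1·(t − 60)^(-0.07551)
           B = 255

At 11068 K (t = 110.68):
  R = 329.7·(110.68 − 60)^(-0.1332) = 329.7·50.68^(-0.1332) = 329.7·0.59281 = 195.450.
At 1852 K (t = 18.52):
  R = 255 by definition for t ≤ 66.
Gain = 255.000 / 195.450 = 1.3047 → 1.305.

1.305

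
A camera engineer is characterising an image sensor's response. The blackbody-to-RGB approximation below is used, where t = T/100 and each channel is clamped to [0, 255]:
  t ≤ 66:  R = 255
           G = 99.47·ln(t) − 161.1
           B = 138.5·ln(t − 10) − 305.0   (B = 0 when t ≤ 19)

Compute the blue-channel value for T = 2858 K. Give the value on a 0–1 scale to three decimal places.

t = 2858/100 = 28.58; the t ≤ 66 branch applies.
B = 138.5·ln(28.58 − 10) − 305.0 = 138.5·ln 18.58 − 305.0 = 138.5·2.9221 − 305.0 = 99.709.
On a 0–1 scale: 99.709/255 = 0.3910 → 0.391.

0.391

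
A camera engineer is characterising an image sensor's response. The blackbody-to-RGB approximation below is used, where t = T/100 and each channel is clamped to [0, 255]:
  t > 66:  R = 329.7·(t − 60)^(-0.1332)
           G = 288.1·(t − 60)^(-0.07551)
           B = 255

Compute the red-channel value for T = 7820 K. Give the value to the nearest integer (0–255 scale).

t = 7820/100 = 78.2; the t > 66 branch applies.
R = 329.7·(78.2 − 60)^(-0.1332) = 329.7·18.2^(-0.1332) = 329.7·0.67945 = 224.015.
Rounded: 224.

224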